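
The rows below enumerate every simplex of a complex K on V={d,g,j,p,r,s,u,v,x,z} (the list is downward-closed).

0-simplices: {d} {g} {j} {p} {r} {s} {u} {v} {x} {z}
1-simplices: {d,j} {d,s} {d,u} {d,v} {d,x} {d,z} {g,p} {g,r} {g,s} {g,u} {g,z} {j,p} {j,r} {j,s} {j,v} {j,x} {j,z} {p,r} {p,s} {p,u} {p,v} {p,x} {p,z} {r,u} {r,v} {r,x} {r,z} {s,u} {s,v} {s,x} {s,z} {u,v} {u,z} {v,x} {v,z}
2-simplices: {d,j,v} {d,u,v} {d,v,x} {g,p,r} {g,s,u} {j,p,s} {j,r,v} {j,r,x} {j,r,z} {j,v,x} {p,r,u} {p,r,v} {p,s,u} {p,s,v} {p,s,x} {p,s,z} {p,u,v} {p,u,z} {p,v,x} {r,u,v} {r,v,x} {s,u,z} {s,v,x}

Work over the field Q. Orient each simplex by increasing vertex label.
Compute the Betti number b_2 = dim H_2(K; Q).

n_0=10 n_1=35 n_2=23  [Q]
∂1: piv[dj,ds,du,dv,dx,dz,gp,gr,gs] rk=9  ker:gu,gz,jp,jr,js,jv,jx,jz,pr,ps,pu,pv,px,pz,ru,rv,rx,rz,su,sv,sx,sz,uv,uz,vx,vz
∂2: piv[djv,duv,dvx,gpr,gsu,jps,jrv,jrx,jrz,jvx,pru,prv,psu,psv,psx,psz,puv,puz,pvx] rk=19  ker:ruv,rvx,suz,svx
b_2=(23−19)−0=4

b_2=4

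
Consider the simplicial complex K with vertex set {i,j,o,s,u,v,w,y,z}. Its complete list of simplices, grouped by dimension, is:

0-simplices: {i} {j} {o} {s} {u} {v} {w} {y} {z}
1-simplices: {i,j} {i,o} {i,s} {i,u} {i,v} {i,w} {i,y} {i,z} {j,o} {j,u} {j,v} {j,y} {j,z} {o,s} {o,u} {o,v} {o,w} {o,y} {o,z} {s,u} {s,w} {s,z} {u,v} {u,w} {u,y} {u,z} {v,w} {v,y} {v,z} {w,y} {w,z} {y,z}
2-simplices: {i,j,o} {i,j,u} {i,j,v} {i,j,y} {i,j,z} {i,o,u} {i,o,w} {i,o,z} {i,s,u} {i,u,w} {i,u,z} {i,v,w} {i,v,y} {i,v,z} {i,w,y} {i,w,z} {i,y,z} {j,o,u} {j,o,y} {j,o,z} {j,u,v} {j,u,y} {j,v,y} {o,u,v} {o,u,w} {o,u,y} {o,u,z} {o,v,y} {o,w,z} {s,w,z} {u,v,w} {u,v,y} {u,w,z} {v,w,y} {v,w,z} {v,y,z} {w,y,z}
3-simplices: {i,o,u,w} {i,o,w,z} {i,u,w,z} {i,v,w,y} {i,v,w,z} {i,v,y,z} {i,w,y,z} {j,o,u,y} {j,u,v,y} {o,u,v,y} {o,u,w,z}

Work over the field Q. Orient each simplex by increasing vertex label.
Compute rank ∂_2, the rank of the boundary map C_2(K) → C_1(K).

n_0=9 n_1=32 n_2=37 n_3=11  [Q]
∂1: piv[ij,io,is,iu,iv,iw,iy,iz] rk=8  ker:jo,ju,jv,jy,jz,os,ou,ov,ow,oy,oz,su,sw,sz,uv,uw,uy,uz,vw,vy,vz,wy,wz,yz
∂2: piv[ijo,iju,ijv,ijy,ijz,iou,iow,ioz,isu,iuw,iuz,ivw,ivy,ivz,iwy,iwz,iyz,joy,juv,juy,ouv,swz] rk=22  ker:jou,joz,jvy,ouw,ouy,ouz,ovy,owz,uvw,uvy,uwz,vwy,vwz,vyz,wyz
∂3: piv[iouw,iowz,iuwz,ivwy,ivwz,ivyz,iwyz,jouy,juvy,ouvy,ouwz] rk=11
rk∂_2=22

rank∂_2=22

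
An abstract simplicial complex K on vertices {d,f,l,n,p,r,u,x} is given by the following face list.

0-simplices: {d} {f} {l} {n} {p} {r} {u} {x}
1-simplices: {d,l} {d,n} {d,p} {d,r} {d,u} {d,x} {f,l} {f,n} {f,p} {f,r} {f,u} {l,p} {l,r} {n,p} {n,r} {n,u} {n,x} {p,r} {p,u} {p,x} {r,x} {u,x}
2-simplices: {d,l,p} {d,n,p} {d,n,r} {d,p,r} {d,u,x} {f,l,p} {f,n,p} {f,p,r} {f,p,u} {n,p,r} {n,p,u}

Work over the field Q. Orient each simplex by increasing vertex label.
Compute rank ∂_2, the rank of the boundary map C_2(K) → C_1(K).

n_0=8 n_1=22 n_2=11  [Q]
∂1: piv[dl,dn,dp,dr,du,dx,fl] rk=7  ker:fn,fp,fr,fu,lp,lr,np,nr,nu,nx,pr,pu,px,rx,ux
∂2: piv[dlp,dnp,dnr,dpr,dux,flp,fnp,fpr,fpu,npu] rk=10  ker:npr
rk∂_2=10

rank∂_2=10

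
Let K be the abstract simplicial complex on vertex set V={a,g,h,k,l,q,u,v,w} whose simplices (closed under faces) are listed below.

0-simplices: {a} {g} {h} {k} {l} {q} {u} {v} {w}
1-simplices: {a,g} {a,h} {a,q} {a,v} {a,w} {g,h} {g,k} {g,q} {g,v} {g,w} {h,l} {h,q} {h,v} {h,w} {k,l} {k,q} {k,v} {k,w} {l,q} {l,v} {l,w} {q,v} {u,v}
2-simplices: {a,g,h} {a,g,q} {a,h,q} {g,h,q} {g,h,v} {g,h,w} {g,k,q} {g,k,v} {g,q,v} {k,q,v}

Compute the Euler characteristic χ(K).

χ(K)=-4

n_0=9 n_1=23 n_2=10
χ=+9−23+10=-4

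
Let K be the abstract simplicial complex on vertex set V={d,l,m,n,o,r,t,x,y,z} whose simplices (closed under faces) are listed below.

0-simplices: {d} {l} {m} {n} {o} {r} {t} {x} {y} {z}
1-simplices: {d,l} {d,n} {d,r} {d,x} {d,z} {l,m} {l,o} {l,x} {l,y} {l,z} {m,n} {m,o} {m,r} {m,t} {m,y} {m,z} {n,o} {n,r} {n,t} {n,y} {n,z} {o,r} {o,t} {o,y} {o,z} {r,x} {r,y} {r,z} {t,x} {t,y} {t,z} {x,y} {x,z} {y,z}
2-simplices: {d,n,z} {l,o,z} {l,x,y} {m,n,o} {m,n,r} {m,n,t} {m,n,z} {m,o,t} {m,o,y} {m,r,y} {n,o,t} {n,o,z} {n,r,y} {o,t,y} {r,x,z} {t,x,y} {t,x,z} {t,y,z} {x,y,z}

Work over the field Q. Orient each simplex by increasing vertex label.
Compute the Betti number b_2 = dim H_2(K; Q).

b_2=2

n_0=10 n_1=34 n_2=19  [Q]
∂1: piv[dl,dn,dr,dx,dz,lm,lo,ly,mt] rk=9  ker:lx,lz,mn,mo,mr,my,mz,no,nr,nt,ny,nz,or,ot,oy,oz,rx,ry,rz,tx,ty,tz,xy,xz,yz
∂2: piv[dnz,loz,lxy,mno,mnr,mnt,mnz,mot,moy,mry,noz,nry,oty,rxz,txy,txz,tyz] rk=17  ker:not,xyz
b_2=(19−17)−0=2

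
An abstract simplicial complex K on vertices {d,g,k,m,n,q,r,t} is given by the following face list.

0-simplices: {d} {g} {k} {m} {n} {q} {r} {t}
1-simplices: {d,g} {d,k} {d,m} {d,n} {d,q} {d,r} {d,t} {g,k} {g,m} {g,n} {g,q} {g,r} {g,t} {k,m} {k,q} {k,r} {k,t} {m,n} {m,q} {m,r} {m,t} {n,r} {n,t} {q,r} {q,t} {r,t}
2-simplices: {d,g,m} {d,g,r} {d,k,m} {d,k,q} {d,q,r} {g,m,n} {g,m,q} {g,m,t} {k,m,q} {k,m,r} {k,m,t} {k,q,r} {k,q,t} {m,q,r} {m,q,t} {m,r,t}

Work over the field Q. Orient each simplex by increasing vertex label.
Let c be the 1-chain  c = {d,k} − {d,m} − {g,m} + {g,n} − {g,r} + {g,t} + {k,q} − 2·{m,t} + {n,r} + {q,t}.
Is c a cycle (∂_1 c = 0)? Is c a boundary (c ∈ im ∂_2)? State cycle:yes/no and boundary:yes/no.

n_0=8 n_1=26 n_2=16  [Q]
∂1: piv[dg,dk,dm,dn,dq,dr,dt] rk=7  ker:gk,gm,gn,gq,gr,gt,km,kq,kr,kt,mn,mq,mr,mt,nr,nt,qr,qt,rt
∂2: piv[dgm,dgr,dkm,dkq,dqr,gmn,gmq,gmt,kmq,kmr,kmt,kqr,kqt,mrt] rk=14  ker:mqr,mqt
∂1c = 0
c vs im∂2: residual ≠ 0 ⇒ not boundary

cycle:yes boundary:no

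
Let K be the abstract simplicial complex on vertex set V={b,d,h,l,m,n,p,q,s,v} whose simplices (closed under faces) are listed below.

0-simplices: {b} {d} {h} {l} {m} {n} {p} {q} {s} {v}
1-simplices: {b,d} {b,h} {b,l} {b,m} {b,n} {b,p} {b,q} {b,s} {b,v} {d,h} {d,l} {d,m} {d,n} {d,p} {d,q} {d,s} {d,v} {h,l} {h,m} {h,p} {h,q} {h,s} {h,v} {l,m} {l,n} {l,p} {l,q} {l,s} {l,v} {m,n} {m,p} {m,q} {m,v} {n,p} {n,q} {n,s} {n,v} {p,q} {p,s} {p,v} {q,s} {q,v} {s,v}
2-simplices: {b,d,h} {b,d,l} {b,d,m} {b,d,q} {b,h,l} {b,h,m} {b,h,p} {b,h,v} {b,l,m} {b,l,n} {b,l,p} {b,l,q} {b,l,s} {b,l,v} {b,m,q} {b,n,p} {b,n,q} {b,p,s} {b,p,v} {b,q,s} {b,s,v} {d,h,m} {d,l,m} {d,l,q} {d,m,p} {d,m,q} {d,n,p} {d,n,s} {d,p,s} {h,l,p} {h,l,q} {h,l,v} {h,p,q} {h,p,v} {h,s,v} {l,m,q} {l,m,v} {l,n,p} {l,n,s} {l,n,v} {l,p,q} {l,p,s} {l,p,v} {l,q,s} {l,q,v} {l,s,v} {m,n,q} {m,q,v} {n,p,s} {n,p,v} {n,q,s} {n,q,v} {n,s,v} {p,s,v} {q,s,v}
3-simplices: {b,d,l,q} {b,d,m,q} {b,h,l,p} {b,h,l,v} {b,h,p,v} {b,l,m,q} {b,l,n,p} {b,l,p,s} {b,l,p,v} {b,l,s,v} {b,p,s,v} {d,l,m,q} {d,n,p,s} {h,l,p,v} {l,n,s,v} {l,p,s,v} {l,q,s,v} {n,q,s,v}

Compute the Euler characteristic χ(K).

χ(K)=4

n_0=10 n_1=43 n_2=55 n_3=18
χ=+10−43+55−18=4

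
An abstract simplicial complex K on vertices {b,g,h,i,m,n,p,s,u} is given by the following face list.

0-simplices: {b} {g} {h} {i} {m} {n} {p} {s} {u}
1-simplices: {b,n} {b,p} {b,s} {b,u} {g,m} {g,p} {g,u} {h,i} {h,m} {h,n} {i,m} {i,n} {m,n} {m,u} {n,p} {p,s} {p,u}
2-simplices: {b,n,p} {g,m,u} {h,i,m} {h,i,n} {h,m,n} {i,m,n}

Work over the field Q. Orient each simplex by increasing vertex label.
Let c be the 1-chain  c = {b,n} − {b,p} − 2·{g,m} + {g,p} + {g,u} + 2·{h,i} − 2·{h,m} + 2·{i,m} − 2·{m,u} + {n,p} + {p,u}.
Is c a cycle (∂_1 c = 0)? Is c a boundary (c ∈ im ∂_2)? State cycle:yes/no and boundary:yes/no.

cycle:yes boundary:no

n_0=9 n_1=17 n_2=6  [Q]
∂1: piv[bn,bp,bs,bu,gm,gp,hi,hm] rk=8  ker:gu,hn,im,in,mn,mu,np,ps,pu
∂2: piv[bnp,gmu,him,hin,hmn] rk=5  ker:imn
∂1c = 0
c vs im∂2: residual ≠ 0 ⇒ not boundary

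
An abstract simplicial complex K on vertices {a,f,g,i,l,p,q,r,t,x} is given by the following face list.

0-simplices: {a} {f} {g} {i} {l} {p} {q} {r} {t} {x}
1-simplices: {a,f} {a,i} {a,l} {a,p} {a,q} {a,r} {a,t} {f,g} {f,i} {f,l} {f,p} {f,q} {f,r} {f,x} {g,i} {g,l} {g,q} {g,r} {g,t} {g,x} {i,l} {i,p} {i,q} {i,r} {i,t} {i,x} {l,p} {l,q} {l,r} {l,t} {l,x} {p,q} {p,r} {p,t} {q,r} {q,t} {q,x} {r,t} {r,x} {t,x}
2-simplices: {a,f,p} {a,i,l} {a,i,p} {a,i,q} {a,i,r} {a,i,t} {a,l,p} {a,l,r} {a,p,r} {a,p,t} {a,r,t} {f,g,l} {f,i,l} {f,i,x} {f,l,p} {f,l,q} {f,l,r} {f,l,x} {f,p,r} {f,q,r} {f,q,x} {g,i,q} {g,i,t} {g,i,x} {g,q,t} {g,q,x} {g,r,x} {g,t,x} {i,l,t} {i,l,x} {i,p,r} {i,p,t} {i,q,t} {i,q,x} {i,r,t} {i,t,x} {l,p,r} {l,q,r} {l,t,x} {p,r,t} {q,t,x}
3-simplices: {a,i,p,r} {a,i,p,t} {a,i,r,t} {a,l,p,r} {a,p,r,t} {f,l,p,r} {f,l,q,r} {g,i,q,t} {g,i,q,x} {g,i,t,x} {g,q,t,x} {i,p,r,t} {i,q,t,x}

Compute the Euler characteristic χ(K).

χ(K)=-2

n_0=10 n_1=40 n_2=41 n_3=13
χ=+10−40+41−13=-2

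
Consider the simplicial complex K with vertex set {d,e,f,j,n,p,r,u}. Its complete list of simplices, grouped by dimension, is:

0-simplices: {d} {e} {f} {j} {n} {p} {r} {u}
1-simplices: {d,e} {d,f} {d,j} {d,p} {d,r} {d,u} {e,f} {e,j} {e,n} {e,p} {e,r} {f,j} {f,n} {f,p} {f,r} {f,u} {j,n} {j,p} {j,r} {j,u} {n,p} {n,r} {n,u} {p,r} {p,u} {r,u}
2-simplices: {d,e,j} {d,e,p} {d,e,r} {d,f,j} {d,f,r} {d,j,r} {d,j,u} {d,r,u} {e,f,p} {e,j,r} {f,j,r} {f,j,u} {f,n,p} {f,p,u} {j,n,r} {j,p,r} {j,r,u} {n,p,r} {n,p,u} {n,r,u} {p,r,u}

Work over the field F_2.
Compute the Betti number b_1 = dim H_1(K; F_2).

n_0=8 n_1=26 n_2=21  [Z2]
∂1: piv[de,df,dj,dp,dr,du,en] rk=7  ker:ef,ej,ep,er,fj,fn,fp,fr,fu,jn,jp,jr,ju,np,nr,nu,pr,pu,ru
∂2: piv[dej,dep,der,dfj,dfr,djr,dju,dru,efp,fju,fnp,fpu,jnr,jpr,npr,npu,nru] rk=17  ker:ejr,fjr,jru,pru
b_1=(26−7)−17=2

b_1=2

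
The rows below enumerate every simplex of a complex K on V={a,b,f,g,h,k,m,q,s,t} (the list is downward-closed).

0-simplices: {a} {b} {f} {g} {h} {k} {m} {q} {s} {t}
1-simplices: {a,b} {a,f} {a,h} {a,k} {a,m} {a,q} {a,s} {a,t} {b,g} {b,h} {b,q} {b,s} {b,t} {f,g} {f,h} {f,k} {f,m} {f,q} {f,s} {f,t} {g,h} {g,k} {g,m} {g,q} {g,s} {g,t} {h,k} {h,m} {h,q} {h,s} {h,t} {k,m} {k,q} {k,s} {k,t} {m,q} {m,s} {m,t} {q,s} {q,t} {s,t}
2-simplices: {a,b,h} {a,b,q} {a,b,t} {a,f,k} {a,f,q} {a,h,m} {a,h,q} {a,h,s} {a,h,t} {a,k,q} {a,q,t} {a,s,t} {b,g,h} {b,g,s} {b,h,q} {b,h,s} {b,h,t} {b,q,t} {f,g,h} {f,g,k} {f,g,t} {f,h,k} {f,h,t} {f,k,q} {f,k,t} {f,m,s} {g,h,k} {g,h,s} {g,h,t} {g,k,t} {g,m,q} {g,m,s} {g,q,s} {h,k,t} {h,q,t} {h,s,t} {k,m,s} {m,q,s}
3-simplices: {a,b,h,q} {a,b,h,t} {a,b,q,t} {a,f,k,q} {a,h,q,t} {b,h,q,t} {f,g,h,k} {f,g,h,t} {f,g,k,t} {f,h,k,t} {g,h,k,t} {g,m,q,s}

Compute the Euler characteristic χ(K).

n_0=10 n_1=41 n_2=38 n_3=12
χ=+10−41+38−12=-5

χ(K)=-5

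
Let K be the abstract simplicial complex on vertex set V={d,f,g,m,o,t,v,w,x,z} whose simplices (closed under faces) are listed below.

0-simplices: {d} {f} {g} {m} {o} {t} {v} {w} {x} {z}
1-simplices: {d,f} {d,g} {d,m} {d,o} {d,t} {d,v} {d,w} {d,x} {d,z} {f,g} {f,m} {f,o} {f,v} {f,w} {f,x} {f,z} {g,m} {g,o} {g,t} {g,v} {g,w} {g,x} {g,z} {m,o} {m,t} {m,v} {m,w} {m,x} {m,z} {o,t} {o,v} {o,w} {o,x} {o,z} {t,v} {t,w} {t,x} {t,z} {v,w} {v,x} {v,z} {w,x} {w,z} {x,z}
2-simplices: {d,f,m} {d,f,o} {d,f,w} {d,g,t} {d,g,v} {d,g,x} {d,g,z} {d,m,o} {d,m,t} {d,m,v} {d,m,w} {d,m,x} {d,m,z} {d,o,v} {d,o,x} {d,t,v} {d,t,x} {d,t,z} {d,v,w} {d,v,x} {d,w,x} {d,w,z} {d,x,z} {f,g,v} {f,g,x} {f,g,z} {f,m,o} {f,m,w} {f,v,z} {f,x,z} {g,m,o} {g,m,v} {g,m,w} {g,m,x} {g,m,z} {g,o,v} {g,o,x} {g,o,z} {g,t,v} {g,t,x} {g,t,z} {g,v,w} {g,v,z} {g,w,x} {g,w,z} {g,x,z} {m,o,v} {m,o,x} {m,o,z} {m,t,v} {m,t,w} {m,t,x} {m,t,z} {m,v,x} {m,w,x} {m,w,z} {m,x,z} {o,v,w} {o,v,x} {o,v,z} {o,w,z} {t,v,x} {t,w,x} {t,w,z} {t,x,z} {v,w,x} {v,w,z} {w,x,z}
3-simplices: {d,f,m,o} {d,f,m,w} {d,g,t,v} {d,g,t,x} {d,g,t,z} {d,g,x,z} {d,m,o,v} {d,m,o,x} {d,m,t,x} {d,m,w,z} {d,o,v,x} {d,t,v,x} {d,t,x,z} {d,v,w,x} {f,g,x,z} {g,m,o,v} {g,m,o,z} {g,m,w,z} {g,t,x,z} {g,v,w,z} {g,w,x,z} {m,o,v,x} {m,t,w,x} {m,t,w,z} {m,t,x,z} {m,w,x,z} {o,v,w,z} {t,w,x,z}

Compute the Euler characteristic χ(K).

n_0=10 n_1=44 n_2=68 n_3=28
χ=+10−44+68−28=6

χ(K)=6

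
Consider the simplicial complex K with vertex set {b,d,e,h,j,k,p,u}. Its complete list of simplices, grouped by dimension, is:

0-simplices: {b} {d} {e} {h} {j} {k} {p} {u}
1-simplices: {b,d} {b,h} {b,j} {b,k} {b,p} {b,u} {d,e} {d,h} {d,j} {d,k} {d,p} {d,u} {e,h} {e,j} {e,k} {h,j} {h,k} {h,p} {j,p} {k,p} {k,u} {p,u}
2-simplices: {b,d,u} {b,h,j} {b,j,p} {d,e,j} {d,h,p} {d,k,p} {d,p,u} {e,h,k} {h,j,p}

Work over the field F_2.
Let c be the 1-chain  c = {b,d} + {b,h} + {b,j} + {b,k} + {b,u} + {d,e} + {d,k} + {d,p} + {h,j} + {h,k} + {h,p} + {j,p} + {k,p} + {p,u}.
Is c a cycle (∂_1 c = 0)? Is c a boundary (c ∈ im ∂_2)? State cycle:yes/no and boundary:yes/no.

cycle:no boundary:no

n_0=8 n_1=22 n_2=9  [Z2]
∂1: piv[bd,bh,bj,bk,bp,bu,de] rk=7  ker:dh,dj,dk,dp,du,eh,ej,ek,hj,hk,hp,jp,kp,ku,pu
∂2: piv[bdu,bhj,bjp,dej,dhp,dkp,dpu,ehk,hjp] rk=9
∂1c = {b} + {e} + {j} + {p}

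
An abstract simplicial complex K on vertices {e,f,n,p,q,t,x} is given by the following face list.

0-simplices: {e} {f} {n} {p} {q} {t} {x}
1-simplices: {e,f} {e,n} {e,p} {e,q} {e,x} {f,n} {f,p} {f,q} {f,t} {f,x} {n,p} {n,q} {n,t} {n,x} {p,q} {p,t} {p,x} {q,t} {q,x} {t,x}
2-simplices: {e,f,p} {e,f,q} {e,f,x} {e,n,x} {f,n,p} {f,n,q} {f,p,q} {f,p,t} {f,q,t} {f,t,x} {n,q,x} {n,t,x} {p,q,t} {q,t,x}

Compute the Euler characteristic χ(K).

χ(K)=1

n_0=7 n_1=20 n_2=14
χ=+7−20+14=1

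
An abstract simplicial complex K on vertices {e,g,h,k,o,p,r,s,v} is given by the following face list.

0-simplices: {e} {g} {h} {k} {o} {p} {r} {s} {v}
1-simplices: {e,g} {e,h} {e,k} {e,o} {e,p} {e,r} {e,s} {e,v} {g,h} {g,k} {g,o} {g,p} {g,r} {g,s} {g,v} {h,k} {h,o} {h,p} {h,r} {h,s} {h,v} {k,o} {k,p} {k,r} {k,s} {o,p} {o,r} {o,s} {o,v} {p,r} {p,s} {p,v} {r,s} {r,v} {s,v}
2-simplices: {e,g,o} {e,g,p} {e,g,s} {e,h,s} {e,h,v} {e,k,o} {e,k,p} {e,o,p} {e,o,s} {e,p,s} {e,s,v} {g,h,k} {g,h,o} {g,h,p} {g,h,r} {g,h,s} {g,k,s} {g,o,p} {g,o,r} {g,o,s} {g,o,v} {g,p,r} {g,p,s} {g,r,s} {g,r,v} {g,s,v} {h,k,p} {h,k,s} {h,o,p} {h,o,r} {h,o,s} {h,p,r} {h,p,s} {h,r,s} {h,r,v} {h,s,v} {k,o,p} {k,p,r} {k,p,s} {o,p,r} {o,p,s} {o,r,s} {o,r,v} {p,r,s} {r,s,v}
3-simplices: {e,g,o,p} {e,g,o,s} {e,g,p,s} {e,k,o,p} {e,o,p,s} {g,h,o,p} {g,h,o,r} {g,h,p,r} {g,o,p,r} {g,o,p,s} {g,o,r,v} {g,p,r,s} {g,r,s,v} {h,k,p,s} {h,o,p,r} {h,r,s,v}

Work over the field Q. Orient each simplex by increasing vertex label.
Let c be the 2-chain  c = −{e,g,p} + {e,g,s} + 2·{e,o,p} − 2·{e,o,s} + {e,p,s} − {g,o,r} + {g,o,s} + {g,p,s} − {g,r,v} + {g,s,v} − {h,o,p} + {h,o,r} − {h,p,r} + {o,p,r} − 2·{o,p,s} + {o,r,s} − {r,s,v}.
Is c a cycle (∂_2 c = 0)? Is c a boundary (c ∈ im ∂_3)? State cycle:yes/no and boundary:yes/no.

cycle:yes boundary:no

n_0=9 n_1=35 n_2=45 n_3=16  [Q]
∂1: piv[eg,eh,ek,eo,ep,er,es,ev] rk=8  ker:gh,gk,go,gp,gr,gs,gv,hk,ho,hp,hr,hs,hv,ko,kp,kr,ks,op,or,os,ov,pr,ps,pv,rs,rv,sv
∂2: piv[ego,egp,egs,ehs,ehv,eko,ekp,eop,eos,eps,esv,ghk,gho,ghp,ghr,ghs,gks,gor,gov,gpr,grs,grv,gsv,hkp,kpr] rk=25  ker:gop,gos,gps,hks,hop,hor,hos,hpr,hps,hrs,hrv,hsv,kop,kps,opr,ops,ors,orv,prs,rsv
∂3: piv[egop,egos,egps,ekop,eops,ghop,ghor,ghpr,gopr,gorv,gprs,grsv,hkps,hrsv] rk=14  ker:gops,hopr
∂2c = 0
c vs im∂3: residual ≠ 0 ⇒ not boundary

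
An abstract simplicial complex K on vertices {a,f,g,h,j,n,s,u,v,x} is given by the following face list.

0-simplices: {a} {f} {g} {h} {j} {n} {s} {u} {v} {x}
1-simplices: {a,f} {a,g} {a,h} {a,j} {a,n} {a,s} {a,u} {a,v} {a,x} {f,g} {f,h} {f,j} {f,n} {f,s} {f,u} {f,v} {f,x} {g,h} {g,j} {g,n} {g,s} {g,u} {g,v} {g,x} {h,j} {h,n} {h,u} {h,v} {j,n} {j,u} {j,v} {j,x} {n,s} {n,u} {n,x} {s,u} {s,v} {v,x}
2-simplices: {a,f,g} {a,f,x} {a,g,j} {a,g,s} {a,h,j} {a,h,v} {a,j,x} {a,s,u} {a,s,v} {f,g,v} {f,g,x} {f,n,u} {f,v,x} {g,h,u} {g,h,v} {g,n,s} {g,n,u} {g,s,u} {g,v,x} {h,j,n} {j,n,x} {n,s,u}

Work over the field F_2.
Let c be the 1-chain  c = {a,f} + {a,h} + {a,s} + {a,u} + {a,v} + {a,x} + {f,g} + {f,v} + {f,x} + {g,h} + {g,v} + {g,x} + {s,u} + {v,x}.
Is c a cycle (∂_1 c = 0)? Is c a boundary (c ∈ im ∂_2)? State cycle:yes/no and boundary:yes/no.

n_0=10 n_1=38 n_2=22  [Z2]
∂1: piv[af,ag,ah,aj,an,as,au,av,ax] rk=9  ker:fg,fh,fj,fn,fs,fu,fv,fx,gh,gj,gn,gs,gu,gv,gx,hj,hn,hu,hv,jn,ju,jv,jx,ns,nu,nx,su,sv,vx
∂2: piv[afg,afx,agj,ags,ahj,ahv,ajx,asu,asv,fgv,fgx,fnu,fvx,ghu,ghv,gns,gnu,gsu,hjn,jnx] rk=20  ker:gvx,nsu
∂1c = 0
c vs im∂2: reduces to 0 ⇒ boundary

cycle:yes boundary:yes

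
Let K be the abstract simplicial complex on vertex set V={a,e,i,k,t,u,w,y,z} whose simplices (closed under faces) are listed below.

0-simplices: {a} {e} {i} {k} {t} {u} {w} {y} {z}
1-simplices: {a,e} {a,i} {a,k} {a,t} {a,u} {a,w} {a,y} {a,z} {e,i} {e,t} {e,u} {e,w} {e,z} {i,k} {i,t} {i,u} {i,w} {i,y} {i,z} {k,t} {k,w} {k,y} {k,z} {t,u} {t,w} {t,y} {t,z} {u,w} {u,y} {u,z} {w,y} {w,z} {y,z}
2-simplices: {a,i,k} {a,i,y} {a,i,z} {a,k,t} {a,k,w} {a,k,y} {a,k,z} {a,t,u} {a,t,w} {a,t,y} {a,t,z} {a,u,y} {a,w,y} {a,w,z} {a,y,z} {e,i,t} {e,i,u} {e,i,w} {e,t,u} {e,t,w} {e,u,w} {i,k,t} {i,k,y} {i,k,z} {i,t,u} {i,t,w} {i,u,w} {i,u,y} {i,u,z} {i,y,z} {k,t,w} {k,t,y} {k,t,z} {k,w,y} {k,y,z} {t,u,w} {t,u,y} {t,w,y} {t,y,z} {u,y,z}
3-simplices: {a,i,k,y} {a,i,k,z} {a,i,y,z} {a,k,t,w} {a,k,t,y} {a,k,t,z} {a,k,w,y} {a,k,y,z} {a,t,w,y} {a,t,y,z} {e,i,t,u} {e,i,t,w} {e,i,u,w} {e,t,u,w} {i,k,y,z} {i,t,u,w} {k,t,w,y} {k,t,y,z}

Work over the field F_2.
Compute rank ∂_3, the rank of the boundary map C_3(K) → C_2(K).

n_0=9 n_1=33 n_2=40 n_3=18  [Z2]
∂1: piv[ae,ai,ak,at,au,aw,ay,az] rk=8  ker:ei,et,eu,ew,ez,ik,it,iu,iw,iy,iz,kt,kw,ky,kz,tu,tw,ty,tz,uw,uy,uz,wy,wz,yz
∂2: piv[aik,aiy,aiz,akt,akw,aky,akz,atu,atw,aty,atz,auy,awy,awz,ayz,eit,eiu,eiw,etu,etw,euw,ikt,iuz] rk=23  ker:iky,ikz,itu,itw,iuw,iuy,iyz,ktw,kty,ktz,kwy,kyz,tuw,tuy,twy,tyz,uyz
∂3: piv[aiky,aikz,aiyz,aktw,akty,aktz,akwy,akyz,atwy,atyz,eitu,eitw,eiuw,etuw] rk=14  ker:ikyz,ituw,ktwy,ktyz
rk∂_3=14

rank∂_3=14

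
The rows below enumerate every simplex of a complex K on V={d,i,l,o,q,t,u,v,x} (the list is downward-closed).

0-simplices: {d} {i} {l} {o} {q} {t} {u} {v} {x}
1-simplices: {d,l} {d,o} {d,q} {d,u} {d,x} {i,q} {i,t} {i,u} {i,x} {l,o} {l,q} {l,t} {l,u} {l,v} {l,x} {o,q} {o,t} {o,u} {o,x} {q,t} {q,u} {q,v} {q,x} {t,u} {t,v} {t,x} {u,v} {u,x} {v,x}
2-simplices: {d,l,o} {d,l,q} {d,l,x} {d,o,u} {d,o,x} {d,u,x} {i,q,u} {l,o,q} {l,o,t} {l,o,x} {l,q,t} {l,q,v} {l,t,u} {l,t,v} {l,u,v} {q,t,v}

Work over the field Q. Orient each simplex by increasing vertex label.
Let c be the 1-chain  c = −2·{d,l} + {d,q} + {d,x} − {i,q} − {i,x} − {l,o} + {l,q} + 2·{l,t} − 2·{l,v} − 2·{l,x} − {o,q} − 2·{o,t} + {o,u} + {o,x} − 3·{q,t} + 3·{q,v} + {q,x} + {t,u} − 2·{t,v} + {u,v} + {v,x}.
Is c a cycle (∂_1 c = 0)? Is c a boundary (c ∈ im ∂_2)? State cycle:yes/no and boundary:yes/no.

n_0=9 n_1=29 n_2=16  [Q]
∂1: piv[dl,do,dq,du,dx,iq,it,lv] rk=8  ker:iu,ix,lo,lq,lt,lu,lx,oq,ot,ou,ox,qt,qu,qv,qx,tu,tv,tx,uv,ux,vx
∂2: piv[dlo,dlq,dlx,dou,dox,dux,iqu,loq,lot,lqt,lqv,ltu,ltv,luv] rk=14  ker:lox,qtv
∂1c = 2·{i} − {q} − 2·{t} + {u} − {v} + {x}

cycle:no boundary:no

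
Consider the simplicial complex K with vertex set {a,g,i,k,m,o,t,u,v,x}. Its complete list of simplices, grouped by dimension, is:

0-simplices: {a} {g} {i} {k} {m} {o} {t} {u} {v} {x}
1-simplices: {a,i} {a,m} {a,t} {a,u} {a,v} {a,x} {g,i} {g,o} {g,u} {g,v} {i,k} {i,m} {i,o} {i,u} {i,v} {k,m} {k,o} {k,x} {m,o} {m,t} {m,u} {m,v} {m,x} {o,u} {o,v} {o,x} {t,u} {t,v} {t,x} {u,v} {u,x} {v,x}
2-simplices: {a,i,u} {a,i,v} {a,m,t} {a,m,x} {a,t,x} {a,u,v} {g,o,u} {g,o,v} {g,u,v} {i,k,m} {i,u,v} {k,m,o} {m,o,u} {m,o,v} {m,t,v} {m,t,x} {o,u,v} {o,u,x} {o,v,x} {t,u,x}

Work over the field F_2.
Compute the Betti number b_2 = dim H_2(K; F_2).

b_2=3

n_0=10 n_1=32 n_2=20  [Z2]
∂1: piv[ai,am,at,au,av,ax,gi,go,ik] rk=9  ker:gu,gv,im,io,iu,iv,km,ko,kx,mo,mt,mu,mv,mx,ou,ov,ox,tu,tv,tx,uv,ux,vx
∂2: piv[aiu,aiv,amt,amx,atx,auv,gou,gov,guv,ikm,kmo,mou,mov,mtv,oux,ovx,tux] rk=17  ker:iuv,mtx,ouv
b_2=(20−17)−0=3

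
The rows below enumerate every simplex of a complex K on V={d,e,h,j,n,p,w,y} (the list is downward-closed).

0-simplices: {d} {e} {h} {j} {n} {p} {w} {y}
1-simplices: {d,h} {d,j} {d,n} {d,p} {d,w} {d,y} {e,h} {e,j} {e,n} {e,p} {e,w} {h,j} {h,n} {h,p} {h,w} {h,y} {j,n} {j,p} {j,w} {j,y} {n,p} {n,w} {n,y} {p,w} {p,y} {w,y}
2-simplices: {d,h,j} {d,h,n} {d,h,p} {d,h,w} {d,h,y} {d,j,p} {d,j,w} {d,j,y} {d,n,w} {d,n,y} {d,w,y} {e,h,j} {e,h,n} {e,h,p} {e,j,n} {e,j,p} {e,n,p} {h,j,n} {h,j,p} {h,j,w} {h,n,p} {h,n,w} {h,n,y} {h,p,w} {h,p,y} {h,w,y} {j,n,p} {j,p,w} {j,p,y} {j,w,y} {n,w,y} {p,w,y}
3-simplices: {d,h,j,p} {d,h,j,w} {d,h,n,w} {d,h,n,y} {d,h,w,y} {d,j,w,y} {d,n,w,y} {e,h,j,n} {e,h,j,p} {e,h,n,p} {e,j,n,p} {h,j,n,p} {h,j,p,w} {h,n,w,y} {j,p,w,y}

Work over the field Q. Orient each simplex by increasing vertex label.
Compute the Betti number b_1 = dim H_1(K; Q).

b_1=1

n_0=8 n_1=26 n_2=32 n_3=15  [Q]
∂1: piv[dh,dj,dn,dp,dw,dy,eh] rk=7  ker:ej,en,ep,ew,hj,hn,hp,hw,hy,jn,jp,jw,jy,np,nw,ny,pw,py,wy
∂2: piv[dhj,dhn,dhp,dhw,dhy,djp,djw,djy,dnw,dny,dwy,ehj,ehn,ehp,ejn,enp,hpw,hpy] rk=18  ker:ejp,hjn,hjp,hjw,hnp,hnw,hny,hwy,jnp,jpw,jpy,jwy,nwy,pwy
∂3: piv[dhjp,dhjw,dhnw,dhny,dhwy,djwy,dnwy,ehjn,ehjp,ehnp,ejnp,hjpw,jpwy] rk=13  ker:hjnp,hnwy
b_1=(26−7)−18=1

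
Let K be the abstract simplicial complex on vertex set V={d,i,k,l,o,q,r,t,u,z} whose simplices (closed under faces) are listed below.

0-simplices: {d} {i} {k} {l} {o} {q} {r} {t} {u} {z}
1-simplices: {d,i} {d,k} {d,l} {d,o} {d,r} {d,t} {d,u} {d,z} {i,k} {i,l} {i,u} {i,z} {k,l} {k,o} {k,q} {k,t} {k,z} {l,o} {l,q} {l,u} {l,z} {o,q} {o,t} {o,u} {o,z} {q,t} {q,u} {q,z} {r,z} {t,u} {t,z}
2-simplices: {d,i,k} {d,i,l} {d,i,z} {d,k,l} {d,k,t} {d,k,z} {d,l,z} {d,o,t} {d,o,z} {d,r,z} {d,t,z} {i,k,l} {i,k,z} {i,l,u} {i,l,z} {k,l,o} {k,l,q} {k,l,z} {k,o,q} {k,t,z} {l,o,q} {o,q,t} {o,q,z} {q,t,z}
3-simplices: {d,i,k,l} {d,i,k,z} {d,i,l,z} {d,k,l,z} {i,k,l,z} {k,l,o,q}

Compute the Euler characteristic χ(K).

n_0=10 n_1=31 n_2=24 n_3=6
χ=+10−31+24−6=-3

χ(K)=-3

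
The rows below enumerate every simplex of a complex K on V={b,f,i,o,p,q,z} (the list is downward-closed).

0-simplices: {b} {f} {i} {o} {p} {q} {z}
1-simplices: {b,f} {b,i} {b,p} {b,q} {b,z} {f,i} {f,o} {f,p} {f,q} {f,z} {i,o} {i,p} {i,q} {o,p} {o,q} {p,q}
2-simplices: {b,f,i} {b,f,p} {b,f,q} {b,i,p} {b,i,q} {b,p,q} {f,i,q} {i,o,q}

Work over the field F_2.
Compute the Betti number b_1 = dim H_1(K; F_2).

b_1=3

n_0=7 n_1=16 n_2=8  [Z2]
∂1: piv[bf,bi,bp,bq,bz,fo] rk=6  ker:fi,fp,fq,fz,io,ip,iq,op,oq,pq
∂2: piv[bfi,bfp,bfq,bip,biq,bpq,ioq] rk=7  ker:fiq
b_1=(16−6)−7=3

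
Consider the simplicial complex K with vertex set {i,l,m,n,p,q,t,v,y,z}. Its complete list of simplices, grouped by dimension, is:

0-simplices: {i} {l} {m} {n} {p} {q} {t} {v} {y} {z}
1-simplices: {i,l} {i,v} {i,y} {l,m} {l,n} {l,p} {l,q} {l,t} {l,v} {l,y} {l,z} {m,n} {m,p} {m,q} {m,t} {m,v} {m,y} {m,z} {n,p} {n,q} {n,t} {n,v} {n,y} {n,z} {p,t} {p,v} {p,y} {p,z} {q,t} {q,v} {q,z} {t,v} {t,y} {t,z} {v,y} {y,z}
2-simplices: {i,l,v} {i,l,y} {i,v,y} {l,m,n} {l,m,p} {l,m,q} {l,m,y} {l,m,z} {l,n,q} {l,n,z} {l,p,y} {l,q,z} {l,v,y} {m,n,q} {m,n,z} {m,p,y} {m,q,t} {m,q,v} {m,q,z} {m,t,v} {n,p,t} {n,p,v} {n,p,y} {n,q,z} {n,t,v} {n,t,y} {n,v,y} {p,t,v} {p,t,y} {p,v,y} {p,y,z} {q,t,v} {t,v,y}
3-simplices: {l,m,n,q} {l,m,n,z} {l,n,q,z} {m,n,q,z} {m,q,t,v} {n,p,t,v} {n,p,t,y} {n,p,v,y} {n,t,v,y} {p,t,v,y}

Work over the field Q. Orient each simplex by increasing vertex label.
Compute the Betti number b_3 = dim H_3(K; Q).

b_3=1

n_0=10 n_1=36 n_2=33 n_3=10  [Q]
∂1: piv[il,iv,iy,lm,ln,lp,lq,lt,lz] rk=9  ker:lv,ly,mn,mp,mq,mt,mv,my,mz,np,nq,nt,nv,ny,nz,pt,pv,py,pz,qt,qv,qz,tv,ty,tz,vy,yz
∂2: piv[ilv,ily,ivy,lmn,lmp,lmq,lmy,lmz,lnq,lnz,lpy,lqz,mqt,mqv,mtv,npt,npv,npy,ntv,nty,nvy,pyz] rk=22  ker:lvy,mnq,mnz,mpy,mqz,nqz,ptv,pty,pvy,qtv,tvy
∂3: piv[lmnq,lmnz,lnqz,mnqz,mqtv,nptv,npty,npvy,ntvy] rk=9  ker:ptvy
b_3=(10−9)−0=1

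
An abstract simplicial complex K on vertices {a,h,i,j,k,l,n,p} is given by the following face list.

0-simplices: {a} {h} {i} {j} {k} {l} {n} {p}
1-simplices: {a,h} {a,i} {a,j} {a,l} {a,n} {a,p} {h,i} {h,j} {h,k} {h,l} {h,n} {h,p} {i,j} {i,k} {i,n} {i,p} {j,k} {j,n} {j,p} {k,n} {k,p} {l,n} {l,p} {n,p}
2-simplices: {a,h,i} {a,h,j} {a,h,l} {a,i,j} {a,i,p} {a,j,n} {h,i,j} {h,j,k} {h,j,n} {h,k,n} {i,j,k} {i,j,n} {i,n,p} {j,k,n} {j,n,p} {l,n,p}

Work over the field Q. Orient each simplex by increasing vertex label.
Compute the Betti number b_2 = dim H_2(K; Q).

n_0=8 n_1=24 n_2=16  [Q]
∂1: piv[ah,ai,aj,al,an,ap,hk] rk=7  ker:hi,hj,hl,hn,hp,ij,ik,in,ip,jk,jn,jp,kn,kp,ln,lp,np
∂2: piv[ahi,ahj,ahl,aij,aip,ajn,hjk,hjn,hkn,ijk,ijn,inp,jnp,lnp] rk=14  ker:hij,jkn
b_2=(16−14)−0=2

b_2=2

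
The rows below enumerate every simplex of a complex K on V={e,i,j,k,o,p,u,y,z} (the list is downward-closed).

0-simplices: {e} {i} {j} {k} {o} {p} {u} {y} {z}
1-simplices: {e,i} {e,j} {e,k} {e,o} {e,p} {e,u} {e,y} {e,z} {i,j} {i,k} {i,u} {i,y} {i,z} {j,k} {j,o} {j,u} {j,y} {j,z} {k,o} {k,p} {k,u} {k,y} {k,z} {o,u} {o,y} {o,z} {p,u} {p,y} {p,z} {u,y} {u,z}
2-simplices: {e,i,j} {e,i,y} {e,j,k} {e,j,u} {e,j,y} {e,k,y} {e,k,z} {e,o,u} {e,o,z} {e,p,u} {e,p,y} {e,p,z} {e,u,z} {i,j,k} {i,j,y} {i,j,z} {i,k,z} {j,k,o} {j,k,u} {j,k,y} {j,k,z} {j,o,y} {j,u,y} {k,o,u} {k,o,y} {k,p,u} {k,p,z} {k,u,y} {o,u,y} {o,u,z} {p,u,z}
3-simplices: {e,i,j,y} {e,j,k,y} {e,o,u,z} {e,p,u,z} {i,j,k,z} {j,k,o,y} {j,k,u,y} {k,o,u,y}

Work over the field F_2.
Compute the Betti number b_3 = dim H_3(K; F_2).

b_3=0

n_0=9 n_1=31 n_2=31 n_3=8  [Z2]
∂1: piv[ei,ej,ek,eo,ep,eu,ey,ez] rk=8  ker:ij,ik,iu,iy,iz,jk,jo,ju,jy,jz,ko,kp,ku,ky,kz,ou,oy,oz,pu,py,pz,uy,uz
∂2: piv[eij,eiy,ejk,eju,ejy,eky,ekz,eou,eoz,epu,epy,epz,euz,ijk,ijz,ikz,jko,jku,joy,juy,kou,kpu] rk=22  ker:ijy,jky,jkz,koy,kpz,kuy,ouy,ouz,puz
∂3: piv[eijy,ejky,eouz,epuz,ijkz,jkoy,jkuy,kouy] rk=8
b_3=(8−8)−0=0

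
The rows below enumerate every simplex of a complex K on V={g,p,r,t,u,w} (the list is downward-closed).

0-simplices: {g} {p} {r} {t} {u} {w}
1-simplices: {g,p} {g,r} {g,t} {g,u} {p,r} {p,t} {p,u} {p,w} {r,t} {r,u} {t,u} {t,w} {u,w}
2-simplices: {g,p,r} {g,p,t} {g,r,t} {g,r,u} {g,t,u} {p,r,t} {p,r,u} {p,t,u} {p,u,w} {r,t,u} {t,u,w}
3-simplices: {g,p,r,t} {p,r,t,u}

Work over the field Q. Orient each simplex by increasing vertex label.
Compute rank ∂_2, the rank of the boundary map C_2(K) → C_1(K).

rank∂_2=8

n_0=6 n_1=13 n_2=11 n_3=2  [Q]
∂1: piv[gp,gr,gt,gu,pw] rk=5  ker:pr,pt,pu,rt,ru,tu,tw,uw
∂2: piv[gpr,gpt,grt,gru,gtu,pru,puw,tuw] rk=8  ker:prt,ptu,rtu
∂3: piv[gprt,prtu] rk=2
rk∂_2=8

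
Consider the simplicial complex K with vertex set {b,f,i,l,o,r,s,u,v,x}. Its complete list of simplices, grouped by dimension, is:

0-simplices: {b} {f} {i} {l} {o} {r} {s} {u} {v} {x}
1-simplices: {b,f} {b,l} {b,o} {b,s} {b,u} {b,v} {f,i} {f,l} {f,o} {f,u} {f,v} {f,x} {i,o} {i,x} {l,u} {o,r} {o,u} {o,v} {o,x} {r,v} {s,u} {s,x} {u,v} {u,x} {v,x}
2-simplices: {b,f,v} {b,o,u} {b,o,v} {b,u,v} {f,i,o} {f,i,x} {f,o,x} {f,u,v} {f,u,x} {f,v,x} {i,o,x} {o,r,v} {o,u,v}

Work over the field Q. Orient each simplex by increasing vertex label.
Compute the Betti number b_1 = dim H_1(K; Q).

n_0=10 n_1=25 n_2=13  [Q]
∂1: piv[bf,bl,bo,bs,bu,bv,fi,fx,or] rk=9  ker:fl,fo,fu,fv,io,ix,lu,ou,ov,ox,rv,su,sx,uv,ux,vx
∂2: piv[bfv,bou,bov,buv,fio,fix,fox,fuv,fux,fvx,orv] rk=11  ker:iox,ouv
b_1=(25−9)−11=5

b_1=5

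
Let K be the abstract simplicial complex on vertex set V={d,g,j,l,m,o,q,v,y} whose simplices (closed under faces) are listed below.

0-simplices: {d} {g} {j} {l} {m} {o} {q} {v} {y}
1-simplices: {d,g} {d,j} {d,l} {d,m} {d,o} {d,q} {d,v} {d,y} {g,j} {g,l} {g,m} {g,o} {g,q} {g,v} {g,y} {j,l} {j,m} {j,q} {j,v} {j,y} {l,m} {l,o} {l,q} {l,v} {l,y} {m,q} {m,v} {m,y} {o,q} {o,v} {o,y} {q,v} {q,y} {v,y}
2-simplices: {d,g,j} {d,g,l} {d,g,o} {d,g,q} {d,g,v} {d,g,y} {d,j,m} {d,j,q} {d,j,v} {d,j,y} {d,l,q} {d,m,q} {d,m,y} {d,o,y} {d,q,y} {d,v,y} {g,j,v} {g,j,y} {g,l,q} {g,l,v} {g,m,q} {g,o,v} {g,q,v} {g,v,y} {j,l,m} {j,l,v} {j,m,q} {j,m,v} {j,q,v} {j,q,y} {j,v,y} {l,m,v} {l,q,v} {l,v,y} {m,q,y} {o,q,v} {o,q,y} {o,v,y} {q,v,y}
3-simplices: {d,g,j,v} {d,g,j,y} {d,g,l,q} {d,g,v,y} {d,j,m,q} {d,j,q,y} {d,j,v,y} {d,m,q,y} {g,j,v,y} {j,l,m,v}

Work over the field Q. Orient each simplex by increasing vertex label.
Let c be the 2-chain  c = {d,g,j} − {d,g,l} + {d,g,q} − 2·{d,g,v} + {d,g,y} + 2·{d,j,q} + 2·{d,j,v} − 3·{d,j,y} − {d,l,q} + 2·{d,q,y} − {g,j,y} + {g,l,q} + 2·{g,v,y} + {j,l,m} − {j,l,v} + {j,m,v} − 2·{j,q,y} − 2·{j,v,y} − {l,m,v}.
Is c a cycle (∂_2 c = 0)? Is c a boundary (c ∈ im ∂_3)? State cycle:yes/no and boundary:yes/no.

cycle:yes boundary:yes

n_0=9 n_1=34 n_2=39 n_3=10  [Q]
∂1: piv[dg,dj,dl,dm,do,dq,dv,dy] rk=8  ker:gj,gl,gm,go,gq,gv,gy,jl,jm,jq,jv,jy,lm,lo,lq,lv,ly,mq,mv,my,oq,ov,oy,qv,qy,vy
∂2: piv[dgj,dgl,dgo,dgq,dgv,dgy,djm,djq,djv,djy,dlq,dmq,dmy,doy,dqy,dvy,glv,gmq,gov,gqv,jlm,jlv,jmv,lvy,oqv] rk=25  ker:gjv,gjy,glq,gvy,jmq,jqv,jqy,jvy,lmv,lqv,mqy,oqy,ovy,qvy
∂3: piv[dgjv,dgjy,dglq,dgvy,djmq,djqy,djvy,dmqy,jlmv] rk=9  ker:gjvy
∂2c = 0
c vs im∂3: reduces to 0 ⇒ boundary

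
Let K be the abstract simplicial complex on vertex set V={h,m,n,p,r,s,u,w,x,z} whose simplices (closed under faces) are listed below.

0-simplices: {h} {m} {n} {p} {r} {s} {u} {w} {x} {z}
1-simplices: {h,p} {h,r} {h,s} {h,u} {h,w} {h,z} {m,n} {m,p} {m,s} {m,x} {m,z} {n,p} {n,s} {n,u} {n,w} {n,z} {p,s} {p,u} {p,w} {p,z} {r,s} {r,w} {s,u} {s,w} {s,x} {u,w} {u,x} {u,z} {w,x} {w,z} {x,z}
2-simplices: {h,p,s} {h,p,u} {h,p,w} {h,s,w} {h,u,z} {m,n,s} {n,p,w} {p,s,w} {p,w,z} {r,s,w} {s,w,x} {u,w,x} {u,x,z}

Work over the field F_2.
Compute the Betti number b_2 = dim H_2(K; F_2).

n_0=10 n_1=31 n_2=13  [Z2]
∂1: piv[hp,hr,hs,hu,hw,hz,mn,mp,mx] rk=9  ker:ms,mz,np,ns,nu,nw,nz,ps,pu,pw,pz,rs,rw,su,sw,sx,uw,ux,uz,wx,wz,xz
∂2: piv[hps,hpu,hpw,hsw,huz,mns,npw,pwz,rsw,swx,uwx,uxz] rk=12  ker:psw
b_2=(13−12)−0=1

b_2=1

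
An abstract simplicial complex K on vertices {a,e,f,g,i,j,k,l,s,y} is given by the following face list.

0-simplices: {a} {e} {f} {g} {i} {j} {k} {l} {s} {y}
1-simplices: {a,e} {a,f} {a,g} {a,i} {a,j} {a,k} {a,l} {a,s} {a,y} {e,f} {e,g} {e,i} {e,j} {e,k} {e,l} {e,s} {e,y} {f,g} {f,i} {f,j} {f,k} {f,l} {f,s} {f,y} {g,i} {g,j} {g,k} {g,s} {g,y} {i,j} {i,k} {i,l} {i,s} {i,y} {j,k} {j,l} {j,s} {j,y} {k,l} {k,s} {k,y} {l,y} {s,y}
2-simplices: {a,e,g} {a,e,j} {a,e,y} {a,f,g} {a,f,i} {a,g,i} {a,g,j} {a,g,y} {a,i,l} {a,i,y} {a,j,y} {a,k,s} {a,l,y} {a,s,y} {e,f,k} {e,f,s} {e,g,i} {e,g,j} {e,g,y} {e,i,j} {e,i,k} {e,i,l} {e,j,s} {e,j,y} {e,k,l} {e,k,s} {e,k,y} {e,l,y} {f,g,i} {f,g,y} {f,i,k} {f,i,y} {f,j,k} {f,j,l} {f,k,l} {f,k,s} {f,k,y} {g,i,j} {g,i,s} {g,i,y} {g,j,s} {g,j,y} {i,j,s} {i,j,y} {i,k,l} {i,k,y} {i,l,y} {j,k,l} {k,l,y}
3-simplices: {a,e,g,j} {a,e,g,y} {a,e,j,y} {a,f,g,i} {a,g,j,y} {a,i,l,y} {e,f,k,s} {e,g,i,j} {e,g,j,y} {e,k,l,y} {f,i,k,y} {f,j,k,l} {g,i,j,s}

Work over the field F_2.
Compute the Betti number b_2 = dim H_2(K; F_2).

b_2=6

n_0=10 n_1=43 n_2=49 n_3=13  [Z2]
∂1: piv[ae,af,ag,ai,aj,ak,al,as,ay] rk=9  ker:ef,eg,ei,ej,ek,el,es,ey,fg,fi,fj,fk,fl,fs,fy,gi,gj,gk,gs,gy,ij,ik,il,is,iy,jk,jl,js,jy,kl,ks,ky,ly,sy
∂2: piv[aeg,aej,aey,afg,afi,agi,agj,agy,ail,aiy,ajy,aks,aly,asy,efk,efs,egi,eij,eik,eil,ejs,ekl,eks,eky,fgy,fik,fjk,fjl,fkl,gis,gjs] rk=31  ker:egj,egy,ejy,ely,fgi,fiy,fks,fky,gij,giy,gjy,ijs,ijy,ikl,iky,ily,jkl,kly
∂3: piv[aegj,aegy,aejy,afgi,agjy,aily,efks,egij,ekly,fiky,fjkl,gijs] rk=12  ker:egjy
b_2=(49−31)−12=6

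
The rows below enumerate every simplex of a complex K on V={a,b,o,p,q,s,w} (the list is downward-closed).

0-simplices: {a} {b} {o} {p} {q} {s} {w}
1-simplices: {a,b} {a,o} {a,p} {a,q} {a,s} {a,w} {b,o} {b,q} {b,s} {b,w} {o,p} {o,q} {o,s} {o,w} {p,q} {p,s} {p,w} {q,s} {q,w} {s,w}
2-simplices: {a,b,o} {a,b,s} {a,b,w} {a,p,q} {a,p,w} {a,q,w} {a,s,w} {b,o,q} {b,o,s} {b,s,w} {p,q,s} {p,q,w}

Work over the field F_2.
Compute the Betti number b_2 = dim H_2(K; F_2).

n_0=7 n_1=20 n_2=12  [Z2]
∂1: piv[ab,ao,ap,aq,as,aw] rk=6  ker:bo,bq,bs,bw,op,oq,os,ow,pq,ps,pw,qs,qw,sw
∂2: piv[abo,abs,abw,apq,apw,aqw,asw,boq,bos,pqs] rk=10  ker:bsw,pqw
b_2=(12−10)−0=2

b_2=2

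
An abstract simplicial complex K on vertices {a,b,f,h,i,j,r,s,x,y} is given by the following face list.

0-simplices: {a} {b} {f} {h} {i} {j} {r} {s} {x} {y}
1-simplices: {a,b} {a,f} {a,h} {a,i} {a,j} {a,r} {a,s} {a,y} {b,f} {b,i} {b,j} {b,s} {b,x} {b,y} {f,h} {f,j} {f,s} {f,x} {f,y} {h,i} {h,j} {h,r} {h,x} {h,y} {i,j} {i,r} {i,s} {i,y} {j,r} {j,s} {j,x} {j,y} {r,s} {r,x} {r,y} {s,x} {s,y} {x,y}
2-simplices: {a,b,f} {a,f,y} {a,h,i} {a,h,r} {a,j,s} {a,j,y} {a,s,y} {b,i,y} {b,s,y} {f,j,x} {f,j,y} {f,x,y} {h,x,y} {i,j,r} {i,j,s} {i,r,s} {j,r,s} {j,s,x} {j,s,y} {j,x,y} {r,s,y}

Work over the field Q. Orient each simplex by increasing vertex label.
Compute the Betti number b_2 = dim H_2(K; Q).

n_0=10 n_1=38 n_2=21  [Q]
∂1: piv[ab,af,ah,ai,aj,ar,as,ay,bx] rk=9  ker:bf,bi,bj,bs,by,fh,fj,fs,fx,fy,hi,hj,hr,hx,hy,ij,ir,is,iy,jr,js,jx,jy,rs,rx,ry,sx,sy,xy
∂2: piv[abf,afy,ahi,ahr,ajs,ajy,asy,biy,bsy,fjx,fjy,fxy,hxy,ijr,ijs,irs,jsx,rsy] rk=18  ker:jrs,jsy,jxy
b_2=(21−18)−0=3

b_2=3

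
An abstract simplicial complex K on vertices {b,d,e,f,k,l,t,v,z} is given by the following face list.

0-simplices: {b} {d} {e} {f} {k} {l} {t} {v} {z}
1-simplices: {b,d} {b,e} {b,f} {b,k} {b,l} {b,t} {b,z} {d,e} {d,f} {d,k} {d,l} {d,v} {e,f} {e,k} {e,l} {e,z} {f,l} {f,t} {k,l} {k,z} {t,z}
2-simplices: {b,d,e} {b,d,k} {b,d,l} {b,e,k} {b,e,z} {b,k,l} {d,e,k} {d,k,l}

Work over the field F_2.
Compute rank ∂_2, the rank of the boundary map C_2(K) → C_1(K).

n_0=9 n_1=21 n_2=8  [Z2]
∂1: piv[bd,be,bf,bk,bl,bt,bz,dv] rk=8  ker:de,df,dk,dl,ef,ek,el,ez,fl,ft,kl,kz,tz
∂2: piv[bde,bdk,bdl,bek,bez,bkl] rk=6  ker:dek,dkl
rk∂_2=6

rank∂_2=6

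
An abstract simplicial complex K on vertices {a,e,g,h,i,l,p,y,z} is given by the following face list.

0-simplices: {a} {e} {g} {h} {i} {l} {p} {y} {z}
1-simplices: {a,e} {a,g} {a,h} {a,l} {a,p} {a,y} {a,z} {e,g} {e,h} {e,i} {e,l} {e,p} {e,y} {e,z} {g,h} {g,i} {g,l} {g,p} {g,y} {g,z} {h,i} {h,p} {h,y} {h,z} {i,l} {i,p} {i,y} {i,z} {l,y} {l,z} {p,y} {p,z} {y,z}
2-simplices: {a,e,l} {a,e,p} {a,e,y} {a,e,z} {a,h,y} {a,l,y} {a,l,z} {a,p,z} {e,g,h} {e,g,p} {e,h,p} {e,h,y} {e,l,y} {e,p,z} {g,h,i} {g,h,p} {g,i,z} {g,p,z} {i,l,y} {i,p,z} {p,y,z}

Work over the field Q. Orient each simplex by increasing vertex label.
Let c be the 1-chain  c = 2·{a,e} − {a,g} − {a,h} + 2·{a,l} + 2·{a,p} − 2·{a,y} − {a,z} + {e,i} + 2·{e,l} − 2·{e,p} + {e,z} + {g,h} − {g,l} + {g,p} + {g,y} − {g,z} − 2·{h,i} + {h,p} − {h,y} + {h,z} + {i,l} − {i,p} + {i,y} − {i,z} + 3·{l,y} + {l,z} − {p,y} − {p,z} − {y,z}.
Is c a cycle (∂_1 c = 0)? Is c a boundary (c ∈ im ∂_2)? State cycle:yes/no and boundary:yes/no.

n_0=9 n_1=33 n_2=21  [Q]
∂1: piv[ae,ag,ah,al,ap,ay,az,ei] rk=8  ker:eg,eh,el,ep,ey,ez,gh,gi,gl,gp,gy,gz,hi,hp,hy,hz,il,ip,iy,iz,ly,lz,py,pz,yz
∂2: piv[ael,aep,aey,aez,ahy,aly,alz,apz,egh,egp,ehp,ehy,ghi,giz,gpz,ily,ipz,pyz] rk=18  ker:ely,epz,ghp
∂1c = −{a} − 2·{g} + {h} − {i} + 3·{p} + 2·{y} − 2·{z}

cycle:no boundary:no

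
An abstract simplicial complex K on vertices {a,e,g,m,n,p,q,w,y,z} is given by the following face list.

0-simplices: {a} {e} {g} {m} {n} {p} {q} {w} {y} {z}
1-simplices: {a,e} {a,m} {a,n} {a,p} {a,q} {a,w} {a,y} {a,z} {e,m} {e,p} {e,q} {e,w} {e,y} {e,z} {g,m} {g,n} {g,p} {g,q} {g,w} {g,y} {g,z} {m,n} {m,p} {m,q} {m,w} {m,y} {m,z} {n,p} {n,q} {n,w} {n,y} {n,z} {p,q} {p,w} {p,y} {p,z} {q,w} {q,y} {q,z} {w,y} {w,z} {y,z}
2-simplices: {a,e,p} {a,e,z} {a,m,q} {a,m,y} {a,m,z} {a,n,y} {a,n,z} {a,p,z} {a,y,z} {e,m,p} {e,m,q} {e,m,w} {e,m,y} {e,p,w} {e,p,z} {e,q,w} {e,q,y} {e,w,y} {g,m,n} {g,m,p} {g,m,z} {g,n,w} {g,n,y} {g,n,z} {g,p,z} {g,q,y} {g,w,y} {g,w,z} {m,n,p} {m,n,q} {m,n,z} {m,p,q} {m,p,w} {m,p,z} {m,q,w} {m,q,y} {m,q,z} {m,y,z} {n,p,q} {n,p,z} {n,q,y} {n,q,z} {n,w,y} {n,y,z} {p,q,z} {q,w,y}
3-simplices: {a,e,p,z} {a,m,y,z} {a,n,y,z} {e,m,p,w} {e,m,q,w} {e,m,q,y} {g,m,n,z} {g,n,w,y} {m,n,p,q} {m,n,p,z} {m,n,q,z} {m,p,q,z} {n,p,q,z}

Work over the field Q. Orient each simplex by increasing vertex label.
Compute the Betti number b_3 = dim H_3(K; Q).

n_0=10 n_1=42 n_2=46 n_3=13  [Q]
∂1: piv[ae,am,an,ap,aq,aw,ay,az,gm] rk=9  ker:em,ep,eq,ew,ey,ez,gn,gp,gq,gw,gy,gz,mn,mp,mq,mw,my,mz,np,nq,nw,ny,nz,pq,pw,py,pz,qw,qy,qz,wy,wz,yz
∂2: piv[aep,aez,amq,amy,amz,any,anz,apz,ayz,emp,emq,emw,emy,epw,eqw,eqy,ewy,gmn,gmp,gmz,gnw,gny,gnz,gpz,gqy,gwy,gwz,mnp,mnq,mpq,mqz] rk=31  ker:epz,mnz,mpw,mpz,mqw,mqy,myz,npq,npz,nqy,nqz,nwy,nyz,pqz,qwy
∂3: piv[aepz,amyz,anyz,empw,emqw,emqy,gmnz,gnwy,mnpq,mnpz,mnqz,mpqz] rk=12  ker:npqz
b_3=(13−12)−0=1

b_3=1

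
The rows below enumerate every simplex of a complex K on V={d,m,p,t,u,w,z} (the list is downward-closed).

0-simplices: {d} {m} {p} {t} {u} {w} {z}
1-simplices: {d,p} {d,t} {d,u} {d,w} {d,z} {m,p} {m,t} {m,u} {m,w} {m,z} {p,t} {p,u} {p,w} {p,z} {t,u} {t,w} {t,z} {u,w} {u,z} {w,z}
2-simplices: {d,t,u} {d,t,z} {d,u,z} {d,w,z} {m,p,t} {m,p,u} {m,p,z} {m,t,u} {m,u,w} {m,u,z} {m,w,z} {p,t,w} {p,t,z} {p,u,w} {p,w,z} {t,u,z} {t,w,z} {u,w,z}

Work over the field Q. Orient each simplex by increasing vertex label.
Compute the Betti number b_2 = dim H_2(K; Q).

n_0=7 n_1=20 n_2=18  [Q]
∂1: piv[dp,dt,du,dw,dz,mp] rk=6  ker:mt,mu,mw,mz,pt,pu,pw,pz,tu,tw,tz,uw,uz,wz
∂2: piv[dtu,dtz,duz,dwz,mpt,mpu,mpz,mtu,muw,muz,mwz,ptw,puw] rk=13  ker:ptz,pwz,tuz,twz,uwz
b_2=(18−13)−0=5

b_2=5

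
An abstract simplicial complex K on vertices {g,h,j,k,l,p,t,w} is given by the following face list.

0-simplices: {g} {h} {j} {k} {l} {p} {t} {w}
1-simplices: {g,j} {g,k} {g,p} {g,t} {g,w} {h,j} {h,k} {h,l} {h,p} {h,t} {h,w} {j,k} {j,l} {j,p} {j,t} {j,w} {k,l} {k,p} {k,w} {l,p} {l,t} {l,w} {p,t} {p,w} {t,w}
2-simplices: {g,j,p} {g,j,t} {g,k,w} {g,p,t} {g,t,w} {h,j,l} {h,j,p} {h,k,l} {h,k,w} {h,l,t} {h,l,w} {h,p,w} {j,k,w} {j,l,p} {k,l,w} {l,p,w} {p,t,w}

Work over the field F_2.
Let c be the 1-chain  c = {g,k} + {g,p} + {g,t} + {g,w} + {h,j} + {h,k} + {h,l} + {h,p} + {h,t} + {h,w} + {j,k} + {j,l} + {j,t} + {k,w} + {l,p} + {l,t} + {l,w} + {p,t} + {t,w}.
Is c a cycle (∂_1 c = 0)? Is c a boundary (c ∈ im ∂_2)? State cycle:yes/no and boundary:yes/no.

n_0=8 n_1=25 n_2=17  [Z2]
∂1: piv[gj,gk,gp,gt,gw,hj,hl] rk=7  ker:hk,hp,ht,hw,jk,jl,jp,jt,jw,kl,kp,kw,lp,lt,lw,pt,pw,tw
∂2: piv[gjp,gjt,gkw,gpt,gtw,hjl,hjp,hkl,hkw,hlt,hlw,hpw,jkw,jlp,ptw] rk=15  ker:klw,lpw
∂1c = {l} + {w}

cycle:no boundary:no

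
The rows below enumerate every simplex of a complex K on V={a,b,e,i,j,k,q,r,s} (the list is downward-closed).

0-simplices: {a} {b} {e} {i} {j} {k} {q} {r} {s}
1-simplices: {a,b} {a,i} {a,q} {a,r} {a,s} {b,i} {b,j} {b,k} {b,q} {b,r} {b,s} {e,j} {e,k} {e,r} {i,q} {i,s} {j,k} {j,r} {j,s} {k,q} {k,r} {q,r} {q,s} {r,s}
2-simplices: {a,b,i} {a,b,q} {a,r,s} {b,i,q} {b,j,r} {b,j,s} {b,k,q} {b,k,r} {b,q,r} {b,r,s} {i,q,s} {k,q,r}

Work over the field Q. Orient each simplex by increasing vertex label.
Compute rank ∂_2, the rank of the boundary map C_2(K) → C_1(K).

n_0=9 n_1=24 n_2=12  [Q]
∂1: piv[ab,ai,aq,ar,as,bj,bk,ej] rk=8  ker:bi,bq,br,bs,ek,er,iq,is,jk,jr,js,kq,kr,qr,qs,rs
∂2: piv[abi,abq,ars,biq,bjr,bjs,bkq,bkr,bqr,brs,iqs] rk=11  ker:kqr
rk∂_2=11

rank∂_2=11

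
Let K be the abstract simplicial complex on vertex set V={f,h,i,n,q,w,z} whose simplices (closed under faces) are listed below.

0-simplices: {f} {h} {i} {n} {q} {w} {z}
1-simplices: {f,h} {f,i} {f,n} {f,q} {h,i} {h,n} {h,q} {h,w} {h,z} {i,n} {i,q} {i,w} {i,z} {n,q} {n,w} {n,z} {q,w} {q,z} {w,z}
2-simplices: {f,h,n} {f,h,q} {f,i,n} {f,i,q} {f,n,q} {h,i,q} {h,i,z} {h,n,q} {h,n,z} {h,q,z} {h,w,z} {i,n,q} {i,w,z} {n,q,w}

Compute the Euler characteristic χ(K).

n_0=7 n_1=19 n_2=14
χ=+7−19+14=2

χ(K)=2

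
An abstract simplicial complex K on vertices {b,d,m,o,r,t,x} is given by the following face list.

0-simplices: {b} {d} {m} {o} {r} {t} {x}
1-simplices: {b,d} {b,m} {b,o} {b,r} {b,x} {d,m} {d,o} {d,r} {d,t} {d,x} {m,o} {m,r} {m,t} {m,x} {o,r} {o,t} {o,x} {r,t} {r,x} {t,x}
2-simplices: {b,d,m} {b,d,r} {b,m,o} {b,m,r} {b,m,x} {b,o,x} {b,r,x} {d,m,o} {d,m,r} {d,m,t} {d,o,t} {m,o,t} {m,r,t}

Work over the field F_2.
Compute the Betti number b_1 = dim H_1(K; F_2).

n_0=7 n_1=20 n_2=13  [Z2]
∂1: piv[bd,bm,bo,br,bx,dt] rk=6  ker:dm,do,dr,dx,mo,mr,mt,mx,or,ot,ox,rt,rx,tx
∂2: piv[bdm,bdr,bmo,bmr,bmx,box,brx,dmo,dmt,dot,mrt] rk=11  ker:dmr,mot
b_1=(20−6)−11=3

b_1=3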